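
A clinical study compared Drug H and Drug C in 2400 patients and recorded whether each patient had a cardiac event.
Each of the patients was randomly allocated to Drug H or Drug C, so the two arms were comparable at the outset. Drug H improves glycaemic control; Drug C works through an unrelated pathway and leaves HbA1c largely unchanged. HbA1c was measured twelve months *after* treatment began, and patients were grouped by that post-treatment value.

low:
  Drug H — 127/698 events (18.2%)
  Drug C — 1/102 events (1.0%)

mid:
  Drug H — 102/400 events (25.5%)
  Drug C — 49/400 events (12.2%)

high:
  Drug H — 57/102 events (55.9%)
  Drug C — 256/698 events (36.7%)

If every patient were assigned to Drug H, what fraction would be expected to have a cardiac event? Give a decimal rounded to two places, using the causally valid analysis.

0.24

Because the drug influences HbA1c, HbA1c is a post-treatment mediator, not a confounder. Stratifying on it would bias the estimate; the causal effect is the crude pooled difference.
So P(outcome | do(Drug H)) is just the pooled rate for Drug H: 286/1200 = 0.238.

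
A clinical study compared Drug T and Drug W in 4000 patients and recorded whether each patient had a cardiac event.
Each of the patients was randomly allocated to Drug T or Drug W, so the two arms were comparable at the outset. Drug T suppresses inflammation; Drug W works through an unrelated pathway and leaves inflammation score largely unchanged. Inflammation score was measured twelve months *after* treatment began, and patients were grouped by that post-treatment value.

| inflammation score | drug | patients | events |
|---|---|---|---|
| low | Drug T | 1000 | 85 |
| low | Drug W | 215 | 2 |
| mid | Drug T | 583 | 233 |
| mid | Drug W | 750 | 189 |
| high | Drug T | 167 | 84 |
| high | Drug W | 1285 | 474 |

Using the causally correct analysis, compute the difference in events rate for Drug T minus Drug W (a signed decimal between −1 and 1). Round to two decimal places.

-0.07

Inflammation score lies on the pathway drug → inflammation score → outcome, so adjusting for it blocks the indirect effect. For the total causal effect of drug, use the unadjusted pooled rates.
The causal difference is the pooled difference: 0.230 − 0.296 = -0.066.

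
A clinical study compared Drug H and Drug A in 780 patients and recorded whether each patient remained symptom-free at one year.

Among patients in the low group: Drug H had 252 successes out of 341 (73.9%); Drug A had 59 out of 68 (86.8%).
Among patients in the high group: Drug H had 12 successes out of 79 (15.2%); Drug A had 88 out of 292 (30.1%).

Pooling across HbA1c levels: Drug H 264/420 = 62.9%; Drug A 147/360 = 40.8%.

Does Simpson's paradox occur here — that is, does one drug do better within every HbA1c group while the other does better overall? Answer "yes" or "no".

yes

Within each HbA1c level (low 73.9% vs 86.8%; high 15.2% vs 30.1%), Drug A has the higher rate every time. Pooled: 62.9% vs 40.8% — Drug H has the higher rate overall. The two comparisons disagree.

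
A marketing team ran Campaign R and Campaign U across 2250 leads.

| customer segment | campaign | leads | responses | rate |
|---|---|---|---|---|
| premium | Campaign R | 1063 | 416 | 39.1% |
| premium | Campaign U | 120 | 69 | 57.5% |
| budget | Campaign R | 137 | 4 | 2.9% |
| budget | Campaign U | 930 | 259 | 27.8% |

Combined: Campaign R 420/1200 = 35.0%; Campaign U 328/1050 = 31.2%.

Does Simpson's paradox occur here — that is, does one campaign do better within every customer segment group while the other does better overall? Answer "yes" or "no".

yes

Within each customer segment level (premium 39.1% vs 57.5%; budget 2.9% vs 27.8%), Campaign U has the higher rate every time. Pooled: 35.0% vs 31.2% — Campaign R has the higher rate overall. The two comparisons disagree.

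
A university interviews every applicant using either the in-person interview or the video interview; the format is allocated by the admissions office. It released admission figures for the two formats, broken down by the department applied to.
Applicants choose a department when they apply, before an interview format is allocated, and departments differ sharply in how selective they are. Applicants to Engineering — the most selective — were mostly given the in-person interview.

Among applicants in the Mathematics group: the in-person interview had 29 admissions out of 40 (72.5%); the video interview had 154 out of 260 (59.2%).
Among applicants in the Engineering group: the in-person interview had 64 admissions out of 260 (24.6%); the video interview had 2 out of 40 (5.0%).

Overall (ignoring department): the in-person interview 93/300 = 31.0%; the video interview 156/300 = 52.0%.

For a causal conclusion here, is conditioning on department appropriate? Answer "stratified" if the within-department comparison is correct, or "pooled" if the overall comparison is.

stratified

Nothing the interview format does changes department; the imbalance is an allocation artefact. With department also predicting the outcome, the pooled figure is confounded, and the within-stratum comparison is the causal one.
Within each level — Mathematics: 72.5% vs 59.2%; Engineering: 24.6% vs 5.0% — the in-person interview is higher every time.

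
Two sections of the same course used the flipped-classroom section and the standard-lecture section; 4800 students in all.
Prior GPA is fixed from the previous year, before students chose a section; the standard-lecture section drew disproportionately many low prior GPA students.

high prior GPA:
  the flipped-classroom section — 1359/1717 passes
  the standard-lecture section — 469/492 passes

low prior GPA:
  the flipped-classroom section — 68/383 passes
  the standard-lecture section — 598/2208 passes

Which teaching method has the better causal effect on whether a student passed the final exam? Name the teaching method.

the standard-lecture section

Prior GPA band is set before the teaching method has any effect — it is not caused by the teaching method — and it independently drives the outcome. That makes it a confounder, so the causal comparison is within prior GPA band levels.
Within each level — high prior GPA: 79.1% vs 95.3%; low prior GPA: 17.8% vs 27.1% — the standard-lecture section is higher every time.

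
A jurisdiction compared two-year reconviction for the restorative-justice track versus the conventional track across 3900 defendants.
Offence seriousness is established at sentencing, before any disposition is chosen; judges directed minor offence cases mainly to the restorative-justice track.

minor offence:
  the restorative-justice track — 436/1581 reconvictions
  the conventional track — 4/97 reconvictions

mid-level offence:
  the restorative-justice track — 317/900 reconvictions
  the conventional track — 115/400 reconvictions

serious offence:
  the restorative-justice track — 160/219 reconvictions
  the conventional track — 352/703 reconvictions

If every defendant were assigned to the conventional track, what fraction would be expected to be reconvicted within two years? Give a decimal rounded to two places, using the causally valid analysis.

Nothing the disposition does changes offence seriousness; the imbalance is an allocation artefact. With offence seriousness also predicting the outcome, the pooled figure is confounded, and the within-stratum comparison is the causal one.
Standardising the conventional track to the population offence seriousness mix: 0.430·4/97 + 0.333·115/400 + 0.236·352/703 = 0.232.

0.23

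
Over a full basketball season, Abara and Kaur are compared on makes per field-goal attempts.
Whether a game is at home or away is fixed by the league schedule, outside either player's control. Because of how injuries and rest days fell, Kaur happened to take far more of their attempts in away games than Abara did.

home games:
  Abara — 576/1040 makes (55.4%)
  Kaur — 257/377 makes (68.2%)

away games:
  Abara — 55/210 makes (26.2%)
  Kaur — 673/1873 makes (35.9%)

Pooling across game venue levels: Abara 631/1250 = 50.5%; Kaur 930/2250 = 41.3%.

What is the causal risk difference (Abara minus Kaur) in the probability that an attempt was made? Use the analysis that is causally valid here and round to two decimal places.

Since game venue is a pre-existing factor (not a product of the player) and it affects the outcome on its own, it is a confounder. The stratified rates, not the pooled rate, identify the causal effect.
Adjusting over the population distribution of game venue: 0.405·(0.554−0.682) + 0.595·(0.262−0.359) = -0.110.

-0.11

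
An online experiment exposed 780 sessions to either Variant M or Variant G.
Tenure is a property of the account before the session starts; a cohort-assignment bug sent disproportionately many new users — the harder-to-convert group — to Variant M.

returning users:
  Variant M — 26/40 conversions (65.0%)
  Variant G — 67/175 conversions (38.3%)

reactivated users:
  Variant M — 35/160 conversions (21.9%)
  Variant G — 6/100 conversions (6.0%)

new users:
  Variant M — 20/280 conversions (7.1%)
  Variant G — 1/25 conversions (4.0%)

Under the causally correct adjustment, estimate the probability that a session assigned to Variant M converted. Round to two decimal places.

Variant M is higher inside every user tenure stratum but Variant G is higher in aggregate. Whether to stratify depends on how user tenure relates to the variant.
Here user tenure is a common cause — it drives both which variant a case falls under and the outcome. The crude comparison mixes populations; the stratum-specific rates are the causally relevant ones.
Standardising Variant M to the population user tenure mix: 0.276·26/40 + 0.333·35/160 + 0.391·20/280 = 0.280.

0.28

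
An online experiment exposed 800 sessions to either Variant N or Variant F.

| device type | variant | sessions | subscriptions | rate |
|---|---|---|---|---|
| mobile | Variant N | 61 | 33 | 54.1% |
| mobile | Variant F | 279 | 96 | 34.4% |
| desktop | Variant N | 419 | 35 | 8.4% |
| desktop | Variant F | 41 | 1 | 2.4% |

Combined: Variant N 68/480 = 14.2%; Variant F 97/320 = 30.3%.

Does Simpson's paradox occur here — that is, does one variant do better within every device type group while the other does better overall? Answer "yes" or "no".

yes

Within each device type level (mobile 54.1% vs 34.4%; desktop 8.4% vs 2.4%), Variant N has the higher rate every time. Pooled: 14.2% vs 30.3% — Variant F has the higher rate overall. The two comparisons disagree.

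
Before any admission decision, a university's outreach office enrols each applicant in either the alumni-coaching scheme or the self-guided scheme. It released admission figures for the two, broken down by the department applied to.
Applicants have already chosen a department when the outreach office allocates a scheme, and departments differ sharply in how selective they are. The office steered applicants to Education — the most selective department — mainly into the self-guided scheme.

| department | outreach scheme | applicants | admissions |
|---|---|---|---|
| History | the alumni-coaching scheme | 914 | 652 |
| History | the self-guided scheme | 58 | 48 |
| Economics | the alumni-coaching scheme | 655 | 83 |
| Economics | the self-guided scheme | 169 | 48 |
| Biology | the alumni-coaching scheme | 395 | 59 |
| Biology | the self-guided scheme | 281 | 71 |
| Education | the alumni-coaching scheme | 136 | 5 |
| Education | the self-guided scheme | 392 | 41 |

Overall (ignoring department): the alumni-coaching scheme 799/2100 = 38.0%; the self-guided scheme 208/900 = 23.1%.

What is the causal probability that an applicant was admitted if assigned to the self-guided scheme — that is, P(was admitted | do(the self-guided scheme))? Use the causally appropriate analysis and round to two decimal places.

0.42

The department-specific comparison favours the self-guided scheme throughout, but the pooled figures favour the alumni-coaching scheme. The question is whether to condition on department.
Department is set before the outreach scheme has any effect — it is not caused by the outreach scheme — and it independently drives the outcome. That makes it a confounder, so the causal comparison is within department levels.
Standardising the self-guided scheme to the population department mix: 0.324·48/58 + 0.275·48/169 + 0.225·71/281 + 0.176·41/392 = 0.421.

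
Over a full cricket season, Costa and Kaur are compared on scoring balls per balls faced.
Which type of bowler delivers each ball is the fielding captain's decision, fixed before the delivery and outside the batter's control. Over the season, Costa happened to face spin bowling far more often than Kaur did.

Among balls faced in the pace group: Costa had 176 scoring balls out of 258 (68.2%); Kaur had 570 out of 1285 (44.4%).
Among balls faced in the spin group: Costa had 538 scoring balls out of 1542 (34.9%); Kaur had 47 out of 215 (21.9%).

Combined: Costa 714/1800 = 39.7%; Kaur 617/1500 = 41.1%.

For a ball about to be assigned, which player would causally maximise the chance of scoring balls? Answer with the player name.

Nothing the player does changes bowling type; the imbalance is an allocation artefact. With bowling type also predicting the outcome, the pooled figure is confounded, and the within-stratum comparison is the causal one.
Within each level — pace: 68.2% vs 44.4%; spin: 34.9% vs 21.9% — Costa is higher every time.

Costa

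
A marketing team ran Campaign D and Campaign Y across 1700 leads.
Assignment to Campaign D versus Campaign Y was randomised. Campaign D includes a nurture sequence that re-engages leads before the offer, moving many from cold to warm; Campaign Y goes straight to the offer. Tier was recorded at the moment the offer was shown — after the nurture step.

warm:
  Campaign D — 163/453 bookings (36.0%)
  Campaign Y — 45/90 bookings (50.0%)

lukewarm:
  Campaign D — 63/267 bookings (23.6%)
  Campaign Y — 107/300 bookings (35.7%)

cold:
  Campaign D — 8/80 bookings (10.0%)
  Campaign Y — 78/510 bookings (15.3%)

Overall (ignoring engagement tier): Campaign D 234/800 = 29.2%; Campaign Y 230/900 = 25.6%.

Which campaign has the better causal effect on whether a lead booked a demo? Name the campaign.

Campaign D

Engagement tier is recorded after the campaign and is itself shifted by it — it sits on the causal path from campaign to outcome. Conditioning on a mediator would strip out part of the effect we want; the pooled comparison gives the total causal effect.
Pooled: Campaign D 29.2% vs Campaign Y 25.6%; Campaign D is higher overall.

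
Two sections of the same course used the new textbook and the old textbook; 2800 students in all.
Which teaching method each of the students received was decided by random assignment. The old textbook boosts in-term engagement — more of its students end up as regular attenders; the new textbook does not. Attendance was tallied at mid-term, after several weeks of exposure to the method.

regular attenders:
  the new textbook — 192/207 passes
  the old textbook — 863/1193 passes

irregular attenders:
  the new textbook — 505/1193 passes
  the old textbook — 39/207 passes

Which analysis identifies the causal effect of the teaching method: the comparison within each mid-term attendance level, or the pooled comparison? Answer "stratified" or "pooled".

Mid-term attendance is recorded after the teaching method and is itself shifted by it — it sits on the causal path from teaching method to outcome. Conditioning on a mediator would strip out part of the effect we want; the pooled comparison gives the total causal effect.
Pooled: the new textbook 49.8% vs the old textbook 64.4%; the old textbook is higher overall.

pooled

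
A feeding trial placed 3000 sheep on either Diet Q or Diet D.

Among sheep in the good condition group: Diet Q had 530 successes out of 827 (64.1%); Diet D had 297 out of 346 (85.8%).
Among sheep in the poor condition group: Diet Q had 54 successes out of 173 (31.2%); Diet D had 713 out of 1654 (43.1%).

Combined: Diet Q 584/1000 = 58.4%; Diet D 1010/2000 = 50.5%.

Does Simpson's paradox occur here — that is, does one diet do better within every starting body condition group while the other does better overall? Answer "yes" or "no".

yes

Within each starting body condition level (good condition 64.1% vs 85.8%; poor condition 31.2% vs 43.1%), Diet D has the higher rate every time. Pooled: 58.4% vs 50.5% — Diet Q has the higher rate overall. The two comparisons disagree.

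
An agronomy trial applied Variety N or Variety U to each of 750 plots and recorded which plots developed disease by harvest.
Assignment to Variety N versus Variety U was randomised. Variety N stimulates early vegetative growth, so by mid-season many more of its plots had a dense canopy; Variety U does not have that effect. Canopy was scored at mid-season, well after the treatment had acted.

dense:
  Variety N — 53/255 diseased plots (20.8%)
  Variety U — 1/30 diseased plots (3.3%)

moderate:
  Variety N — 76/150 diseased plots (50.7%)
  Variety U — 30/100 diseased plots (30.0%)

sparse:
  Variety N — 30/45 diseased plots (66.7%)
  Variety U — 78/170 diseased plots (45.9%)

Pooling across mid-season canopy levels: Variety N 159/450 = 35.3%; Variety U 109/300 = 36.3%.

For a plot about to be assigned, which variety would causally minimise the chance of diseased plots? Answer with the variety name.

Within every mid-season canopy level Variety U has the lower rate, yet pooled Variety N does — Simpson's reversal.
Mid-season canopy is recorded after the variety and is itself shifted by it — it sits on the causal path from variety to outcome. Conditioning on a mediator would strip out part of the effect we want; the pooled comparison gives the total causal effect.
Pooled: Variety N 35.3% vs Variety U 36.3%; Variety N is lower overall.

Variety N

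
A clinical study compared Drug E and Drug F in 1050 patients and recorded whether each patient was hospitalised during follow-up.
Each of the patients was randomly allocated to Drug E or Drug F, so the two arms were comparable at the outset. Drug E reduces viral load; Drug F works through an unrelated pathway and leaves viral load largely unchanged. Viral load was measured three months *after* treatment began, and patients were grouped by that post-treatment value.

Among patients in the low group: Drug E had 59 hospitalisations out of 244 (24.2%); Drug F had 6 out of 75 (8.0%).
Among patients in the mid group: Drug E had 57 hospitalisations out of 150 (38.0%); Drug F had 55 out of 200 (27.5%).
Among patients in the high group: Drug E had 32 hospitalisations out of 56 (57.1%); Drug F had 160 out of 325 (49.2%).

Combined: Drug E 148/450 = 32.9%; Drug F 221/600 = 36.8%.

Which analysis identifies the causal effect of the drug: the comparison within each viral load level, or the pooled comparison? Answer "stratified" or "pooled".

The stratified and pooled comparisons disagree (Drug F wins within each viral load; Drug E wins overall), so the answer turns on the causal role of viral load.
Viral load is recorded after the drug and is itself shifted by it — it sits on the causal path from drug to outcome. Conditioning on a mediator would strip out part of the effect we want; the pooled comparison gives the total causal effect.
Pooled: Drug E 32.9% vs Drug F 36.8%; Drug E is lower overall.

pooled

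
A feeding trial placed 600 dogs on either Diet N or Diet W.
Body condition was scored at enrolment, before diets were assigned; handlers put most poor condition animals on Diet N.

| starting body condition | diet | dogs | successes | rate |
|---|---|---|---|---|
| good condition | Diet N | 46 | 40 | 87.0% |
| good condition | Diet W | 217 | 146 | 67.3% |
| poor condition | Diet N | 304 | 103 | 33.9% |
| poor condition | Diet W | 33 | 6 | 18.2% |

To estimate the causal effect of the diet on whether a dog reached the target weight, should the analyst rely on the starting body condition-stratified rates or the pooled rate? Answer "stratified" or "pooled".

stratified

Starting body condition differs across diets for reasons unrelated to any effect of the diet itself, and it separately predicts the outcome — a classic confounder. We must compare within starting body condition levels.
Within each level — good condition: 87.0% vs 67.3%; poor condition: 33.9% vs 18.2% — Diet N is higher every time.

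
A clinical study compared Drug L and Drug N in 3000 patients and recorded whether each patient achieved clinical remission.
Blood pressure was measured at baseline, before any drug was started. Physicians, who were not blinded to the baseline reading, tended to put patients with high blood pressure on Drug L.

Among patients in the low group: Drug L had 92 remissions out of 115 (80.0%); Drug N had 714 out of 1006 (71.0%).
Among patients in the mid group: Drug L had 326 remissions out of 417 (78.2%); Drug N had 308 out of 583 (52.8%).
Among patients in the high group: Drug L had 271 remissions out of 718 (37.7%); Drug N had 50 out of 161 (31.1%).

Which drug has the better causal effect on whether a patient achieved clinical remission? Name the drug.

Drug L

Drug L is higher inside every blood pressure stratum but Drug N is higher in aggregate. Whether to stratify depends on how blood pressure relates to the drug.
Since blood pressure is a pre-existing factor (not a product of the drug) and it affects the outcome on its own, it is a confounder. The stratified rates, not the pooled rate, identify the causal effect.
Within each level — low: 80.0% vs 71.0%; mid: 78.2% vs 52.8%; high: 37.7% vs 31.1% — Drug L is higher every time.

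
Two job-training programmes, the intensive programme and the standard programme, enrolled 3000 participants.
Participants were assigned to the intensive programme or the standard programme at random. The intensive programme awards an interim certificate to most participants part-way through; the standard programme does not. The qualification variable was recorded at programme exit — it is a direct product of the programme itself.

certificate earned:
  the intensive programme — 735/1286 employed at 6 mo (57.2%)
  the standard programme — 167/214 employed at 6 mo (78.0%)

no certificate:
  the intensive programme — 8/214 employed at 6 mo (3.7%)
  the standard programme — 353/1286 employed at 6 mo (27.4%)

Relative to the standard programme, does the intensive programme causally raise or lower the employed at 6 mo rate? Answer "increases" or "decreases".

Qualification attained during the programme lies on the pathway programme → qualification attained during the programme → outcome, so adjusting for it blocks the indirect effect. For the total causal effect of programme, use the unadjusted pooled rates.
Pooled: the intensive programme 49.5% vs the standard programme 34.7%; the intensive programme is higher overall.

increases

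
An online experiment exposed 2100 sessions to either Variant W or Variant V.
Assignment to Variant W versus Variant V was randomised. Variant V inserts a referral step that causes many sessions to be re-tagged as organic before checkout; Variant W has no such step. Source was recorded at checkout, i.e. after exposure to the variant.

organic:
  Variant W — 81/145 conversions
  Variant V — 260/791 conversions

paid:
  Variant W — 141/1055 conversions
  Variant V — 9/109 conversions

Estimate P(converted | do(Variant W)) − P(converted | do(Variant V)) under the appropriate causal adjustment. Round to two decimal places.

Because the variant influences traffic source, traffic source is a post-treatment mediator, not a confounder. Stratifying on it would bias the estimate; the causal effect is the crude pooled difference.
The causal difference is the pooled difference: 0.185 − 0.299 = -0.114.

-0.11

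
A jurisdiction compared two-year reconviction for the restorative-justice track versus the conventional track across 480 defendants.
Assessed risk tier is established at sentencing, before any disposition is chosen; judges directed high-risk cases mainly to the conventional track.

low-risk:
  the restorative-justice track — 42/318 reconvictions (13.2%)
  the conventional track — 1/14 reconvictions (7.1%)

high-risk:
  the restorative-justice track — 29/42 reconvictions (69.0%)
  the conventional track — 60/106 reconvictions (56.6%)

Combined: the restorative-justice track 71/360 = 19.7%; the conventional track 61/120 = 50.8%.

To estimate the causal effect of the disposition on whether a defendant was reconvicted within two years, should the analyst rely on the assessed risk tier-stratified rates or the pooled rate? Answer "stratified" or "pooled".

Nothing the disposition does changes assessed risk tier; the imbalance is an allocation artefact. With assessed risk tier also predicting the outcome, the pooled figure is confounded, and the within-stratum comparison is the causal one.
Within each level — low-risk: 13.2% vs 7.1%; high-risk: 69.0% vs 56.6% — the conventional track is lower every time.

stratified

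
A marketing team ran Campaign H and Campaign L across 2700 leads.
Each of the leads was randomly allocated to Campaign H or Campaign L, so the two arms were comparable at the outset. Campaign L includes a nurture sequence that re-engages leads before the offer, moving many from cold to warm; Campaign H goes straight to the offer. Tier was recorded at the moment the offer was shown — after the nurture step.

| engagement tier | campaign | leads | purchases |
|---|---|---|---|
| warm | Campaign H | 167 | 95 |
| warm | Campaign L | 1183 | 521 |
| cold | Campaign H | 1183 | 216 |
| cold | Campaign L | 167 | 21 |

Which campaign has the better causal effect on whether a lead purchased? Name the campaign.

Campaign L

Because the campaign influences engagement tier, engagement tier is a post-treatment mediator, not a confounder. Stratifying on it would bias the estimate; the causal effect is the crude pooled difference.
Pooled: Campaign H 23.0% vs Campaign L 40.1%; Campaign L is higher overall.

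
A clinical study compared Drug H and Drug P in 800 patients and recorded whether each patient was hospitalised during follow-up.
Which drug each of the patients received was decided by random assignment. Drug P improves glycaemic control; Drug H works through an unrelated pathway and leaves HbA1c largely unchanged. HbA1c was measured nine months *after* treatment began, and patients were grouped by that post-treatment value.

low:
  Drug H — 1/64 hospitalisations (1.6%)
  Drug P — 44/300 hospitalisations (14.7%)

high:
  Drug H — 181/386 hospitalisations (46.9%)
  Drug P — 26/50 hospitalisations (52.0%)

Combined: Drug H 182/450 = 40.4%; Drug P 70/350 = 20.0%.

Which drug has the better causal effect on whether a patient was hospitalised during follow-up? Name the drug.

The HbA1c-specific comparison favours Drug H throughout, but the pooled figures favour Drug P. The question is whether to condition on HbA1c.
HbA1c is downstream of the drug. One should not condition on a consequence of treatment, so the overall rates are the right comparison.
Pooled: Drug H 40.4% vs Drug P 20.0%; Drug P is lower overall.

Drug P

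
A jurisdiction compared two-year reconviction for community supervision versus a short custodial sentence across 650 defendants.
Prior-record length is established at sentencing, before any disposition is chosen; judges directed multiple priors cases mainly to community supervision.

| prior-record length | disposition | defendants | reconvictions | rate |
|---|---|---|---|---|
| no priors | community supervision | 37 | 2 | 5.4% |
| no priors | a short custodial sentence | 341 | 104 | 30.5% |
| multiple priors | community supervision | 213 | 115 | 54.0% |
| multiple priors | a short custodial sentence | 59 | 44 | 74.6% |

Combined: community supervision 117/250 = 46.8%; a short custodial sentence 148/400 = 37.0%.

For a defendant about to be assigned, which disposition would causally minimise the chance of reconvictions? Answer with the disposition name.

The imbalance in prior-record length arose from how defendants were allocated, not from anything the disposition did; and prior-record length independently affects the outcome. The pooled gap is confounded — condition on prior-record length.
Within each level — no priors: 5.4% vs 30.5%; multiple priors: 54.0% vs 74.6% — community supervision is lower every time.

community supervision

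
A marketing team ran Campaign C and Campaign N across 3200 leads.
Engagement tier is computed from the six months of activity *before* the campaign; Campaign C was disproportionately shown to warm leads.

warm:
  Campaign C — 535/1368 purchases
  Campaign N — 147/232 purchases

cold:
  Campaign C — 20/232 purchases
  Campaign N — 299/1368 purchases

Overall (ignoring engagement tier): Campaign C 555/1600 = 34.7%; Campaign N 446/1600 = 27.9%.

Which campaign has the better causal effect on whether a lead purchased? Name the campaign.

Campaign N

Engagement tier differs across campaigns for reasons unrelated to any effect of the campaign itself, and it separately predicts the outcome — a classic confounder. We must compare within engagement tier levels.
Within each level — warm: 39.1% vs 63.4%; cold: 8.6% vs 21.9% — Campaign N is higher every time.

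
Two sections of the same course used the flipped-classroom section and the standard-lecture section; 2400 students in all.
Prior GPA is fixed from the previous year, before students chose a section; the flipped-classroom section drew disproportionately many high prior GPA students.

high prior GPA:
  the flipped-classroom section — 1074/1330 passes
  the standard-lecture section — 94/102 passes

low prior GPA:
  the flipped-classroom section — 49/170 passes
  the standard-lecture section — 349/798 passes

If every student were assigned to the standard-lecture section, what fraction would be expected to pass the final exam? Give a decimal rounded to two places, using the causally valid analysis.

0.73

Nothing the teaching method does changes prior GPA band; the imbalance is an allocation artefact. With prior GPA band also predicting the outcome, the pooled figure is confounded, and the within-stratum comparison is the causal one.
Standardising the standard-lecture section to the population prior GPA band mix: 0.597·94/102 + 0.403·349/798 = 0.726.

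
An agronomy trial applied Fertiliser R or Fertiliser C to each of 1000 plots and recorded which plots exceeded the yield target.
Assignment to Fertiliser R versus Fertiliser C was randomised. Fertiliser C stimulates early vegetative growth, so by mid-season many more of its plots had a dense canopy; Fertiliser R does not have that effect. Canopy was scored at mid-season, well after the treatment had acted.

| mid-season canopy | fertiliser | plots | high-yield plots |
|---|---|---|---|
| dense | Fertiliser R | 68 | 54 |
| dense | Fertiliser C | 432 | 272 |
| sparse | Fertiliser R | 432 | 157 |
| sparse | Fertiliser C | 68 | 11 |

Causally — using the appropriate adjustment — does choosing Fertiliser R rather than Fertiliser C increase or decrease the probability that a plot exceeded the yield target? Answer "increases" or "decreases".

Fertiliser R is higher inside every mid-season canopy stratum but Fertiliser C is higher in aggregate. Whether to stratify depends on how mid-season canopy relates to the fertiliser.
Mid-season canopy here is a post-treatment variable shaped by the fertiliser; conditioning on it would introduce bias rather than remove it. The overall comparison is the causal one.
Pooled: Fertiliser R 42.2% vs Fertiliser C 56.6%; Fertiliser C is higher overall.

decreases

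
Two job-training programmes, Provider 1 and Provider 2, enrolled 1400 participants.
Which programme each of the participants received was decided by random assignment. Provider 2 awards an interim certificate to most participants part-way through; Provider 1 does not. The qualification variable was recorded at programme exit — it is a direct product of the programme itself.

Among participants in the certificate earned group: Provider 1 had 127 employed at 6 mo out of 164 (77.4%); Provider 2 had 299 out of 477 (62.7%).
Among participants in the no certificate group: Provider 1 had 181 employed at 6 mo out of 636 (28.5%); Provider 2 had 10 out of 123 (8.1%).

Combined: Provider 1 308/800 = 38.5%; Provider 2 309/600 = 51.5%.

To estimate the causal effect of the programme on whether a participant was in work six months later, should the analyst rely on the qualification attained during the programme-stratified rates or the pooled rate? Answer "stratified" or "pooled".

pooled

The stratified and pooled comparisons disagree (Provider 1 wins within each qualification attained during the programme; Provider 2 wins overall), so the answer turns on the causal role of qualification attained during the programme.
The distribution of qualification attained during the programme is itself part of what the programme does — it is an intermediate outcome. Holding it fixed would remove that part of the effect; the total effect is the pooled difference.
Pooled: Provider 1 38.5% vs Provider 2 51.5%; Provider 2 is higher overall.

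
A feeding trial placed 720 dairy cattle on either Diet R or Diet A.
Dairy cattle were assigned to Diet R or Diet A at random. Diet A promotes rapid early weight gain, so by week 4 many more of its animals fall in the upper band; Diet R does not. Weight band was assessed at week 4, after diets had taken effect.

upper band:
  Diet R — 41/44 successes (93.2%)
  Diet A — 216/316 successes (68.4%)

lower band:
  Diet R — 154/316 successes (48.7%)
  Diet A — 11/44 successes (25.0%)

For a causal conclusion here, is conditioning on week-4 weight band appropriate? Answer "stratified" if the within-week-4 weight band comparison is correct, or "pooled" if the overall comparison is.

pooled

Diet R is higher inside every week-4 weight band stratum but Diet A is higher in aggregate. Whether to stratify depends on how week-4 weight band relates to the diet.
Week-4 weight band lies on the pathway diet → week-4 weight band → outcome, so adjusting for it blocks the indirect effect. For the total causal effect of diet, use the unadjusted pooled rates.
Pooled: Diet R 54.2% vs Diet A 63.1%; Diet A is higher overall.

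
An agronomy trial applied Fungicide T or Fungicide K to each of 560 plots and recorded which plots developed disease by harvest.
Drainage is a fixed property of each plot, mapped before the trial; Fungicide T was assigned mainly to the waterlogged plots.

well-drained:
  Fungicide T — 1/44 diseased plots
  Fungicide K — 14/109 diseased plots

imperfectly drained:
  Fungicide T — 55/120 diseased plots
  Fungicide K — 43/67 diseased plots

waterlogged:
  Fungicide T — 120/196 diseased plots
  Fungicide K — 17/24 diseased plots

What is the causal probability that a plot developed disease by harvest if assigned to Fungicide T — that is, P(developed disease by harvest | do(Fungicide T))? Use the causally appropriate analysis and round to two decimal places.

Within every field drainage level Fungicide T has the lower rate, yet pooled Fungicide K does — Simpson's reversal.
Nothing the fungicide does changes field drainage; the imbalance is an allocation artefact. With field drainage also predicting the outcome, the pooled figure is confounded, and the within-stratum comparison is the causal one.
Standardising Fungicide T to the population field drainage mix: 0.273·1/44 + 0.334·55/120 + 0.393·120/196 = 0.400.

0.40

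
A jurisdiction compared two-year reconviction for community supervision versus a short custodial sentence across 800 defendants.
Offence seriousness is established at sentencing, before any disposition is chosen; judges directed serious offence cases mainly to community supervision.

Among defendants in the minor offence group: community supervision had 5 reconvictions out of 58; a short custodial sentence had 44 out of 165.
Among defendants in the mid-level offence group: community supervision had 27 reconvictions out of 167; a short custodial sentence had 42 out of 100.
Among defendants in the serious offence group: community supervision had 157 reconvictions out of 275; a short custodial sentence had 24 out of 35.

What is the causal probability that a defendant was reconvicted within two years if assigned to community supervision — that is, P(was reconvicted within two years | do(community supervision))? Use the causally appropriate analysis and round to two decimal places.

Offence seriousness is set before the disposition has any effect — it is not caused by the disposition — and it independently drives the outcome. That makes it a confounder, so the causal comparison is within offence seriousness levels.
Standardising community supervision to the population offence seriousness mix: 0.279·5/58 + 0.334·27/167 + 0.388·157/275 = 0.299.

0.30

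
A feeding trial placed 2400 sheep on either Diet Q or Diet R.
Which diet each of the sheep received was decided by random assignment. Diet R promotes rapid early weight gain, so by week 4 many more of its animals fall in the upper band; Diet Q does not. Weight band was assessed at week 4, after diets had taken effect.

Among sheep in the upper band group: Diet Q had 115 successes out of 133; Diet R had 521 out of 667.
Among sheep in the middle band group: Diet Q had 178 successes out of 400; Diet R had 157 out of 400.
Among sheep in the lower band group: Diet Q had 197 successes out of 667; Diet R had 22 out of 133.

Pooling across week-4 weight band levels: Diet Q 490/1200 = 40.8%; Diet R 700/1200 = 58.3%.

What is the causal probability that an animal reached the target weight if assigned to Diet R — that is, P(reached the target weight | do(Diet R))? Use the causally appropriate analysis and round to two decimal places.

0.58

The week-4 weight band-specific comparison favours Diet Q throughout, but the pooled figures favour Diet R. The question is whether to condition on week-4 weight band.
Week-4 weight band is downstream of the diet. One should not condition on a consequence of treatment, so the overall rates are the right comparison.
So P(outcome | do(Diet R)) is just the pooled rate for Diet R: 700/1200 = 0.583.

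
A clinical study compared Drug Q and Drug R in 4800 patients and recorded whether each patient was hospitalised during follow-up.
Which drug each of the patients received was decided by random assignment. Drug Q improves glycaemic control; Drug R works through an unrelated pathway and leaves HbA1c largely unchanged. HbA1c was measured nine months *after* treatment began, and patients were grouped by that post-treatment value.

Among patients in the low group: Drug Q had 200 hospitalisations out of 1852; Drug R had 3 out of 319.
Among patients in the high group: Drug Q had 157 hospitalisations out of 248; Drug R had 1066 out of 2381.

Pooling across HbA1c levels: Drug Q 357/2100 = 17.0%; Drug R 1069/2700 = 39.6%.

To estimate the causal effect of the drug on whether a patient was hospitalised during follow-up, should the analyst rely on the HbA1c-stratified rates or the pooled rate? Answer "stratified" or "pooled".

pooled

HbA1c is downstream of the drug. One should not condition on a consequence of treatment, so the overall rates are the right comparison.
Pooled: Drug Q 17.0% vs Drug R 39.6%; Drug Q is lower overall.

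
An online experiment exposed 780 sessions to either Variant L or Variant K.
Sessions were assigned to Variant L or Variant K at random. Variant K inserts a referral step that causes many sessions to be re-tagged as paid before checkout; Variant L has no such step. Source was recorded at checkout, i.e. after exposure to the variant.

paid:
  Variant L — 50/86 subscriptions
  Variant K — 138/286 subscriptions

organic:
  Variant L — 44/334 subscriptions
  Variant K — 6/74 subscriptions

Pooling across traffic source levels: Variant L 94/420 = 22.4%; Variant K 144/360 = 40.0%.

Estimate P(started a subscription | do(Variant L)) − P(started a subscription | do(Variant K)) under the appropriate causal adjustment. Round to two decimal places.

-0.18

Within every traffic source level Variant L has the higher rate, yet pooled Variant K does — Simpson's reversal.
Traffic source here is a post-treatment variable shaped by the variant; conditioning on it would introduce bias rather than remove it. The overall comparison is the causal one.
The causal difference is the pooled difference: 0.224 − 0.400 = -0.176.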